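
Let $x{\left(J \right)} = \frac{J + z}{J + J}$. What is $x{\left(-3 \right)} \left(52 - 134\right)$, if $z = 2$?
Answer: $- \frac{41}{3} \approx -13.667$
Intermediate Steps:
$x{\left(J \right)} = \frac{2 + J}{2 J}$ ($x{\left(J \right)} = \frac{J + 2}{J + J} = \frac{2 + J}{2 J}$)
$x{\left(-3 \right)} \left(52 - 134\right) = \frac{2 - 3}{2 \left(-3\right)} \left(52 - 134\right) = \frac{1}{2} \left(- \frac{1}{3}\right) \left(-1\right) \left(-82\right) = \frac{1}{6} \left(-82\right) = - \frac{41}{3}$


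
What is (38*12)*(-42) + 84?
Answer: -19068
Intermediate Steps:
(38*12)*(-42) + 84 = 456*(-42) + 84 = -19152 + 84 = -19068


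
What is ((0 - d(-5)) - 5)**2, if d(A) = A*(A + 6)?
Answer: 0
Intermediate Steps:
d(A) = A*(6 + A)
((0 - d(-5)) - 5)**2 = ((0 - (-5)*(6 - 5)) - 5)**2 = ((0 - (-5)) - 5)**2 = ((0 - 1*(-5)) - 5)**2 = ((0 + 5) - 5)**2 = (5 - 5)**2 = 0**2 = 0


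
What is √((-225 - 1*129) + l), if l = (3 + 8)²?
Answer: I*√233 ≈ 15.264*I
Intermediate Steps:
l = 121 (l = 11² = 121)
√((-225 - 1*129) + l) = √((-225 - 1*129) + 121) = √((-225 - 129) + 121) = √(-354 + 121) = √(-233) = I*√233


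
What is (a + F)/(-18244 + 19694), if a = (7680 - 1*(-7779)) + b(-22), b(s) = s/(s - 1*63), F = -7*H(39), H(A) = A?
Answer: 645416/61625 ≈ 10.473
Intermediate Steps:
F = -273 (F = -7*39 = -273)
b(s) = s/(-63 + s) (b(s) = s/(s - 63) = s/(-63 + s))
a = 1314037/85 (a = (7680 - 1*(-7779)) - 22/(-63 - 22) = (7680 + 7779) - 22/(-85) = 15459 - 22*(-1/85) = 15459 + 22/85 = 1314037/85 ≈ 15459.)
(a + F)/(-18244 + 19694) = (1314037/85 - 273)/(-18244 + 19694) = (1290832/85)/1450 = (1290832/85)*(1/1450) = 645416/61625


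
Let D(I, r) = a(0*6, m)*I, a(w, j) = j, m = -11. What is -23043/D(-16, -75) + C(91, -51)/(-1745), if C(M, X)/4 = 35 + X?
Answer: -40198771/307120 ≈ -130.89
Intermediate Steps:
C(M, X) = 140 + 4*X (C(M, X) = 4*(35 + X) = 140 + 4*X)
D(I, r) = -11*I
-23043/D(-16, -75) + C(91, -51)/(-1745) = -23043/((-11*(-16))) + (140 + 4*(-51))/(-1745) = -23043/176 + (140 - 204)*(-1/1745) = -23043*1/176 - 64*(-1/1745) = -23043/176 + 64/1745 = -40198771/307120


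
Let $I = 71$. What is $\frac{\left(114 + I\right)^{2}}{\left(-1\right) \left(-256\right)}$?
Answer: $\frac{34225}{256} \approx 133.69$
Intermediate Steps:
$\frac{\left(114 + I\right)^{2}}{\left(-1\right) \left(-256\right)} = \frac{\left(114 + 71\right)^{2}}{\left(-1\right) \left(-256\right)} = \frac{185^{2}}{256} = 34225 \cdot \frac{1}{256} = \frac{34225}{256}$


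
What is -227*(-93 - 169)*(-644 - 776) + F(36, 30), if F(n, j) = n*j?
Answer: -84452000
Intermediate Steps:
F(n, j) = j*n
-227*(-93 - 169)*(-644 - 776) + F(36, 30) = -227*(-93 - 169)*(-644 - 776) + 30*36 = -(-59474)*(-1420) + 1080 = -227*372040 + 1080 = -84453080 + 1080 = -84452000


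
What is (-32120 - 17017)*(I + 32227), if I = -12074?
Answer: -990257961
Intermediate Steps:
(-32120 - 17017)*(I + 32227) = (-32120 - 17017)*(-12074 + 32227) = -49137*20153 = -990257961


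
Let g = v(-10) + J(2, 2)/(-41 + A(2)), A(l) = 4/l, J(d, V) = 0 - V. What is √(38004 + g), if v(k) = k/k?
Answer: √57805683/39 ≈ 194.95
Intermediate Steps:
J(d, V) = -V
v(k) = 1
g = 41/39 (g = 1 + (-1*2)/(-41 + 4/2) = 1 - 2/(-41 + 4*(½)) = 1 - 2/(-41 + 2) = 1 - 2/(-39) = 1 - 1/39*(-2) = 1 + 2/39 = 41/39 ≈ 1.0513)
√(38004 + g) = √(38004 + 41/39) = √(1482197/39) = √57805683/39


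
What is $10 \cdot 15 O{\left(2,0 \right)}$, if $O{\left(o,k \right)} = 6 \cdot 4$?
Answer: $3600$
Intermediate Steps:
$O{\left(o,k \right)} = 24$
$10 \cdot 15 O{\left(2,0 \right)} = 10 \cdot 15 \cdot 24 = 150 \cdot 24 = 3600$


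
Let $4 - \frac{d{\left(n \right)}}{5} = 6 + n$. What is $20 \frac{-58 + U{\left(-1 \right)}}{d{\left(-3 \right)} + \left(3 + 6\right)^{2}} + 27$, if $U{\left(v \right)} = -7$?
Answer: $\frac{511}{43} \approx 11.884$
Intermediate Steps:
$d{\left(n \right)} = -10 - 5 n$ ($d{\left(n \right)} = 20 - 5 \left(6 + n\right) = 20 - \left(30 + 5 n\right) = -10 - 5 n$)
$20 \frac{-58 + U{\left(-1 \right)}}{d{\left(-3 \right)} + \left(3 + 6\right)^{2}} + 27 = 20 \frac{-58 - 7}{\left(-10 - -15\right) + \left(3 + 6\right)^{2}} + 27 = 20 \left(- \frac{65}{\left(-10 + 15\right) + 9^{2}}\right) + 27 = 20 \left(- \frac{65}{5 + 81}\right) + 27 = 20 \left(- \frac{65}{86}\right) + 27 = - \frac{650}{43} + 27 = \frac{511}{43}$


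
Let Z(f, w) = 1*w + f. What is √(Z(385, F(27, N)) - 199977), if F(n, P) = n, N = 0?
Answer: I*√199565 ≈ 446.73*I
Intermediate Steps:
Z(f, w) = f + w (Z(f, w) = w + f = f + w)
√(Z(385, F(27, N)) - 199977) = √((385 + 27) - 199977) = √(412 - 199977) = √(-199565) = I*√199565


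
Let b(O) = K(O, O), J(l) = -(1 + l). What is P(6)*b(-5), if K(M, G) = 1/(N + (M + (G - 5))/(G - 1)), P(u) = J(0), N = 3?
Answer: -2/11 ≈ -0.18182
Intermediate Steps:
J(l) = -1 - l
P(u) = -1 (P(u) = -1 - 1*0 = -1 + 0 = -1)
K(M, G) = 1/(3 + (-5 + G + M)/(-1 + G)) (K(M, G) = 1/(3 + (M + (G - 5))/(G - 1)) = 1/(3 + (M + (-5 + G))/(-1 + G)) = 1/(3 + (-5 + G + M)/(-1 + G)))
b(O) = (-1 + O)/(-8 + 5*O) (b(O) = (-1 + O)/(-8 + O + 4*O) = (-1 + O)/(-8 + 5*O))
P(6)*b(-5) = -(-1 - 5)/(-8 + 5*(-5)) = -(-6)/(-8 - 25) = -(-6)/(-33) = -(-1)*(-6)/33 = -1*2/11 = -2/11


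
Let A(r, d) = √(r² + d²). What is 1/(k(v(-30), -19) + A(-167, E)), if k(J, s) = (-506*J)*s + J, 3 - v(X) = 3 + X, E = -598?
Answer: 288450/83203017007 - √385493/83203017007 ≈ 3.4594e-6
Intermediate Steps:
v(X) = -X (v(X) = 3 - (3 + X) = 3 + (-3 - X) = -X)
k(J, s) = J - 506*J*s (k(J, s) = -506*J*s + J = J - 506*J*s)
A(r, d) = √(d² + r²)
1/(k(v(-30), -19) + A(-167, E)) = 1/((-1*(-30))*(1 - 506*(-19)) + √((-598)² + (-167)²)) = 1/(30*(1 + 9614) + √(357604 + 27889)) = 1/(30*9615 + √385493) = 1/(288450 + √385493)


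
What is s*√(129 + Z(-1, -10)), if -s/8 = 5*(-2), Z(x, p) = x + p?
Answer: 80*√118 ≈ 869.02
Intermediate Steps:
Z(x, p) = p + x
s = 80 (s = -40*(-2) = -8*(-10) = 80)
s*√(129 + Z(-1, -10)) = 80*√(129 + (-10 - 1)) = 80*√(129 - 11) = 80*√118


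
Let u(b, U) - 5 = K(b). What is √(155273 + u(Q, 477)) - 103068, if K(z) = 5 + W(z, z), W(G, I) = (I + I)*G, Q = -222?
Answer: -103068 + √253851 ≈ -1.0256e+5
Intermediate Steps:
W(G, I) = 2*G*I (W(G, I) = (2*I)*G = 2*G*I)
K(z) = 5 + 2*z² (K(z) = 5 + 2*z*z = 5 + 2*z²)
u(b, U) = 10 + 2*b² (u(b, U) = 5 + (5 + 2*b²) = 10 + 2*b²)
√(155273 + u(Q, 477)) - 103068 = √(155273 + (10 + 2*(-222)²)) - 103068 = √(155273 + (10 + 2*49284)) - 103068 = √(155273 + (10 + 98568)) - 103068 = √(155273 + 98578) - 103068 = √253851 - 103068 = -103068 + √253851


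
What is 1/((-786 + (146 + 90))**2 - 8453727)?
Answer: -1/8151227 ≈ -1.2268e-7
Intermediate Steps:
1/((-786 + (146 + 90))**2 - 8453727) = 1/((-786 + 236)**2 - 8453727) = 1/((-550)**2 - 8453727) = 1/(302500 - 8453727) = 1/(-8151227) = -1/8151227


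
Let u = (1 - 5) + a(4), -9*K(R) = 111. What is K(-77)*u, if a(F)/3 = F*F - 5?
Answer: -1073/3 ≈ -357.67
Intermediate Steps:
K(R) = -37/3 (K(R) = -1/9*111 = -37/3)
a(F) = -15 + 3*F**2 (a(F) = 3*(F*F - 5) = 3*(F**2 - 5) = 3*(-5 + F**2) = -15 + 3*F**2)
u = 29 (u = (1 - 5) + (-15 + 3*4**2) = -4 + (-15 + 3*16) = -4 + (-15 + 48) = -4 + 33 = 29)
K(-77)*u = -37/3*29 = -1073/3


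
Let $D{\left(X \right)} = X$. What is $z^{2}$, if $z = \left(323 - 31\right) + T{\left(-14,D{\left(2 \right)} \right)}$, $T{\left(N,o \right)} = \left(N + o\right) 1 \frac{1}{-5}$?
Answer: $\frac{2166784}{25} \approx 86671.0$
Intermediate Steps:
$T{\left(N,o \right)} = - \frac{N}{5} - \frac{o}{5}$ ($T{\left(N,o \right)} = \left(N + o\right) 1 \left(- \frac{1}{5}\right) = \left(N + o\right) \left(- \frac{1}{5}\right) = - \frac{N}{5} - \frac{o}{5}$)
$z = \frac{1472}{5}$ ($z = \left(323 - 31\right) - - \frac{12}{5} = 292 + \left(\frac{14}{5} - \frac{2}{5}\right) = 292 + \frac{12}{5} = \frac{1472}{5} \approx 294.4$)
$z^{2} = \left(\frac{1472}{5}\right)^{2} = \frac{2166784}{25}$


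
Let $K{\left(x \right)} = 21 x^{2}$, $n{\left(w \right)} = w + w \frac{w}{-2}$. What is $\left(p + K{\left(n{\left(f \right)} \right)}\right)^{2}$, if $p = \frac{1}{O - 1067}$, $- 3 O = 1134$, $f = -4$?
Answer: $\frac{19094094563041}{2088025} \approx 9.1446 \cdot 10^{6}$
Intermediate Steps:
$O = -378$ ($O = \left(- \frac{1}{3}\right) 1134 = -378$)
$n{\left(w \right)} = w - \frac{w^{2}}{2}$ ($n{\left(w \right)} = w + w w \left(- \frac{1}{2}\right) = w + w \left(- \frac{w}{2}\right) = w - \frac{w^{2}}{2}$)
$p = - \frac{1}{1445}$ ($p = \frac{1}{-378 - 1067} = \frac{1}{-1445} = - \frac{1}{1445} \approx -0.00069204$)
$\left(p + K{\left(n{\left(f \right)} \right)}\right)^{2} = \left(- \frac{1}{1445} + 21 \left(\frac{1}{2} \left(-4\right) \left(2 - -4\right)\right)^{2}\right)^{2} = \left(- \frac{1}{1445} + 21 \left(\frac{1}{2} \left(-4\right) \left(2 + 4\right)\right)^{2}\right)^{2} = \left(- \frac{1}{1445} + 21 \left(\frac{1}{2} \left(-4\right) 6\right)^{2}\right)^{2} = \left(- \frac{1}{1445} + 21 \left(-12\right)^{2}\right)^{2} = \left(- \frac{1}{1445} + 21 \cdot 144\right)^{2} = \left(- \frac{1}{1445} + 3024\right)^{2} = \left(\frac{4369679}{1445}\right)^{2} = \frac{19094094563041}{2088025}$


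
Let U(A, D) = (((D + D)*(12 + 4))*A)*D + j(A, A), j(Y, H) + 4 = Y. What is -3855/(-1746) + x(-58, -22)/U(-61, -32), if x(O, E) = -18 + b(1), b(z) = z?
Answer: 2568613099/1163367366 ≈ 2.2079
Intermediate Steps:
j(Y, H) = -4 + Y
U(A, D) = -4 + A + 32*A*D**2 (U(A, D) = (((D + D)*(12 + 4))*A)*D + (-4 + A) = (((2*D)*16)*A)*D + (-4 + A) = ((32*D)*A)*D + (-4 + A) = (32*A*D)*D + (-4 + A) = 32*A*D**2 + (-4 + A) = -4 + A + 32*A*D**2)
x(O, E) = -17 (x(O, E) = -18 + 1 = -17)
-3855/(-1746) + x(-58, -22)/U(-61, -32) = -3855/(-1746) - 17/(-4 - 61 + 32*(-61)*(-32)**2) = -3855*(-1/1746) - 17/(-4 - 61 + 32*(-61)*1024) = 1285/582 - 17/(-4 - 61 - 1998848) = 1285/582 - 17/(-1998913) = 1285/582 - 17*(-1/1998913) = 1285/582 + 17/1998913 = 2568613099/1163367366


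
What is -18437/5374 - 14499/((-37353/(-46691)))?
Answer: -1212913517609/66911674 ≈ -18127.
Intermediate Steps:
-18437/5374 - 14499/((-37353/(-46691))) = -18437*1/5374 - 14499/((-37353*(-1/46691))) = -18437/5374 - 14499/37353/46691 = -18437/5374 - 14499*46691/37353 = -18437/5374 - 225657603/12451 = -1212913517609/66911674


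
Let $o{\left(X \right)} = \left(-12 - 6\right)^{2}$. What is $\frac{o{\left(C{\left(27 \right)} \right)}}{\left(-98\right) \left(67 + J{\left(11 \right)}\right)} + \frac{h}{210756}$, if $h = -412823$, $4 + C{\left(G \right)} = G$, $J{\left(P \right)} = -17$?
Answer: $- \frac{74682773}{36882300} \approx -2.0249$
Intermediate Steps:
$C{\left(G \right)} = -4 + G$
$o{\left(X \right)} = 324$ ($o{\left(X \right)} = \left(-18\right)^{2} = 324$)
$\frac{o{\left(C{\left(27 \right)} \right)}}{\left(-98\right) \left(67 + J{\left(11 \right)}\right)} + \frac{h}{210756} = \frac{324}{\left(-98\right) \left(67 - 17\right)} - \frac{412823}{210756} = \frac{324}{\left(-98\right) 50} - \frac{412823}{210756} = \frac{324}{-4900} - \frac{412823}{210756} = 324 \left(- \frac{1}{4900}\right) - \frac{412823}{210756} = - \frac{81}{1225} - \frac{412823}{210756} = - \frac{74682773}{36882300}$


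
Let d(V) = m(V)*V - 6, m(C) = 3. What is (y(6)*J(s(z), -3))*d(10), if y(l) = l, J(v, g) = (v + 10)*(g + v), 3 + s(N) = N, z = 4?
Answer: -3168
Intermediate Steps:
s(N) = -3 + N
J(v, g) = (10 + v)*(g + v)
d(V) = -6 + 3*V (d(V) = 3*V - 6 = -6 + 3*V)
(y(6)*J(s(z), -3))*d(10) = (6*((-3 + 4)² + 10*(-3) + 10*(-3 + 4) - 3*(-3 + 4)))*(-6 + 3*10) = (6*(1² - 30 + 10*1 - 3*1))*(-6 + 30) = (6*(1 - 30 + 10 - 3))*24 = (6*(-22))*24 = -132*24 = -3168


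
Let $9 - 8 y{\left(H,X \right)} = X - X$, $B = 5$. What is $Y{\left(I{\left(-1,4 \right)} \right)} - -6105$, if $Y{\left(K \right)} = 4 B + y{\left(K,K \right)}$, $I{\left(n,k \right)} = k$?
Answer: $\frac{49009}{8} \approx 6126.1$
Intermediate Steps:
$y{\left(H,X \right)} = \frac{9}{8}$ ($y{\left(H,X \right)} = \frac{9}{8} - \frac{X - X}{8} = \frac{9}{8} - 0 = \frac{9}{8} + 0 = \frac{9}{8}$)
$Y{\left(K \right)} = \frac{169}{8}$ ($Y{\left(K \right)} = 4 \cdot 5 + \frac{9}{8} = 20 + \frac{9}{8} = \frac{169}{8}$)
$Y{\left(I{\left(-1,4 \right)} \right)} - -6105 = \frac{169}{8} - -6105 = \frac{169}{8} + 6105 = \frac{49009}{8}$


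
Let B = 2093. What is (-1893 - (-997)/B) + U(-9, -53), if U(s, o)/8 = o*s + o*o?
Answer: 51059732/2093 ≈ 24395.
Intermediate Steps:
U(s, o) = 8*o² + 8*o*s (U(s, o) = 8*(o*s + o*o) = 8*(o*s + o²) = 8*(o² + o*s) = 8*o² + 8*o*s)
(-1893 - (-997)/B) + U(-9, -53) = (-1893 - (-997)/2093) + 8*(-53)*(-53 - 9) = (-1893 - (-997)/2093) + 8*(-53)*(-62) = (-1893 - 1*(-997/2093)) + 26288 = (-1893 + 997/2093) + 26288 = -3961052/2093 + 26288 = 51059732/2093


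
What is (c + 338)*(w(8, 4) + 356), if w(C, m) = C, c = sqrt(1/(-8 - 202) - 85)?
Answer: 123032 + 26*I*sqrt(3748710)/15 ≈ 1.2303e+5 + 3356.0*I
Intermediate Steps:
c = I*sqrt(3748710)/210 (c = sqrt(1/(-210) - 85) = sqrt(-1/210 - 85) = sqrt(-17851/210) = I*sqrt(3748710)/210 ≈ 9.2198*I)
(c + 338)*(w(8, 4) + 356) = (I*sqrt(3748710)/210 + 338)*(8 + 356) = (338 + I*sqrt(3748710)/210)*364 = 123032 + 26*I*sqrt(3748710)/15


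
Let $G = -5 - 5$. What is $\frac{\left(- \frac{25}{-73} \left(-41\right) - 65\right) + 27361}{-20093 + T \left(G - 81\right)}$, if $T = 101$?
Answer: $- \frac{1991583}{2137732} \approx -0.93163$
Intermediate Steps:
$G = -10$ ($G = -5 - 5 = -10$)
$\frac{\left(- \frac{25}{-73} \left(-41\right) - 65\right) + 27361}{-20093 + T \left(G - 81\right)} = \frac{\left(- \frac{25}{-73} \left(-41\right) - 65\right) + 27361}{-20093 + 101 \left(-10 - 81\right)} = \frac{\left(\left(-25\right) \left(- \frac{1}{73}\right) \left(-41\right) - 65\right) + 27361}{-20093 + 101 \left(-91\right)} = \frac{\left(\frac{25}{73} \left(-41\right) - 65\right) + 27361}{-20093 - 9191} = \frac{\left(- \frac{1025}{73} - 65\right) + 27361}{-29284} = \left(- \frac{5770}{73} + 27361\right) \left(- \frac{1}{29284}\right) = \frac{1991583}{73} \left(- \frac{1}{29284}\right) = - \frac{1991583}{2137732}$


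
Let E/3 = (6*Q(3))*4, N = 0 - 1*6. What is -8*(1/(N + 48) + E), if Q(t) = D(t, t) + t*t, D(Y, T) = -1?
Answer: -96772/21 ≈ -4608.2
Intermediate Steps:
N = -6 (N = 0 - 6 = -6)
Q(t) = -1 + t² (Q(t) = -1 + t*t = -1 + t²)
E = 576 (E = 3*((6*(-1 + 3²))*4) = 3*((6*(-1 + 9))*4) = 3*((6*8)*4) = 3*(48*4) = 3*192 = 576)
-8*(1/(N + 48) + E) = -8*(1/(-6 + 48) + 576) = -8*(1/42 + 576) = -8*24193/42 = -96772/21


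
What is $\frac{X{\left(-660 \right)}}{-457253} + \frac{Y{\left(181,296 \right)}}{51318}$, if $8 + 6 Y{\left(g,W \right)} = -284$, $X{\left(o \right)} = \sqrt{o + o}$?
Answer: $- \frac{73}{76977} - \frac{2 i \sqrt{330}}{457253} \approx -0.00094834 - 7.9457 \cdot 10^{-5} i$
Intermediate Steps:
$X{\left(o \right)} = \sqrt{2} \sqrt{o}$ ($X{\left(o \right)} = \sqrt{2 o} = \sqrt{2} \sqrt{o}$)
$Y{\left(g,W \right)} = - \frac{146}{3}$ ($Y{\left(g,W \right)} = - \frac{4}{3} + \frac{1}{6} \left(-284\right) = - \frac{4}{3} - \frac{142}{3} = - \frac{146}{3}$)
$\frac{X{\left(-660 \right)}}{-457253} + \frac{Y{\left(181,296 \right)}}{51318} = \frac{\sqrt{2} \sqrt{-660}}{-457253} - \frac{146}{3 \cdot 51318} = \sqrt{2} \cdot 2 i \sqrt{165} \left(- \frac{1}{457253}\right) - \frac{73}{76977} = 2 i \sqrt{330} \left(- \frac{1}{457253}\right) - \frac{73}{76977} = - \frac{2 i \sqrt{330}}{457253} - \frac{73}{76977} = - \frac{73}{76977} - \frac{2 i \sqrt{330}}{457253}$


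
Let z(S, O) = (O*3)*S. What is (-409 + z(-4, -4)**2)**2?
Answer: 3591025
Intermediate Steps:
z(S, O) = 3*O*S (z(S, O) = (3*O)*S = 3*O*S)
(-409 + z(-4, -4)**2)**2 = (-409 + (3*(-4)*(-4))**2)**2 = (-409 + 48**2)**2 = (-409 + 2304)**2 = 1895**2 = 3591025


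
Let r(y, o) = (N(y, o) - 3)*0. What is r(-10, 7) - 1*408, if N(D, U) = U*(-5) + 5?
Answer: -408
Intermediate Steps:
N(D, U) = 5 - 5*U (N(D, U) = -5*U + 5 = 5 - 5*U)
r(y, o) = 0 (r(y, o) = ((5 - 5*o) - 3)*0 = (2 - 5*o)*0 = 0)
r(-10, 7) - 1*408 = 0 - 1*408 = 0 - 408 = -408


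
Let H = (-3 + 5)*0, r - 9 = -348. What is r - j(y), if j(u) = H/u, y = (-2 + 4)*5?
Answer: -339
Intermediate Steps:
r = -339 (r = 9 - 348 = -339)
H = 0 (H = 2*0 = 0)
y = 10 (y = 2*5 = 10)
j(u) = 0 (j(u) = 0/u = 0)
r - j(y) = -339 - 1*0 = -339 + 0 = -339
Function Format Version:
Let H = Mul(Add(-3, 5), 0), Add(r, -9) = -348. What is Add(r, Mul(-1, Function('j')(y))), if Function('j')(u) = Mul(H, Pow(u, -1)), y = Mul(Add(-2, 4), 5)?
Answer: -339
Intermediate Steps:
r = -339 (r = Add(9, -348) = -339)
H = 0 (H = Mul(2, 0) = 0)
y = 10 (y = Mul(2, 5) = 10)
Function('j')(u) = 0 (Function('j')(u) = Mul(0, Pow(u, -1)) = 0)
Add(r, Mul(-1, Function('j')(y))) = Add(-339, Mul(-1, 0)) = Add(-339, 0) = -339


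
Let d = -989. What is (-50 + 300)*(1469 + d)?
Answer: 120000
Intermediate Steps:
(-50 + 300)*(1469 + d) = (-50 + 300)*(1469 - 989) = 250*480 = 120000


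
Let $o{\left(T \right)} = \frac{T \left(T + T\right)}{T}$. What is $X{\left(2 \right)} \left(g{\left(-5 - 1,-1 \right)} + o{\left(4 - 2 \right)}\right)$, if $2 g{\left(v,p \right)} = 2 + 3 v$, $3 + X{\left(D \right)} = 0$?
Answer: $12$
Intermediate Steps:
$X{\left(D \right)} = -3$ ($X{\left(D \right)} = -3 + 0 = -3$)
$o{\left(T \right)} = 2 T$ ($o{\left(T \right)} = \frac{T 2 T}{T} = \frac{2 T^{2}}{T} = 2 T$)
$g{\left(v,p \right)} = 1 + \frac{3 v}{2}$ ($g{\left(v,p \right)} = \frac{2 + 3 v}{2} = 1 + \frac{3 v}{2}$)
$X{\left(2 \right)} \left(g{\left(-5 - 1,-1 \right)} + o{\left(4 - 2 \right)}\right) = - 3 \left(\left(1 + \frac{3 \left(-5 - 1\right)}{2}\right) + 2 \left(4 - 2\right)\right) = - 3 \left(\left(1 + \frac{3}{2} \left(-6\right)\right) + 2 \cdot 2\right) = - 3 \left(\left(1 - 9\right) + 4\right) = - 3 \left(-8 + 4\right) = \left(-3\right) \left(-4\right) = 12$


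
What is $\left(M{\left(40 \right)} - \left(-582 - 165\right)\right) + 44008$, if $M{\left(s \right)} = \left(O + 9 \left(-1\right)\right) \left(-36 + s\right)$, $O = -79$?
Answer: $44403$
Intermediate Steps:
$M{\left(s \right)} = 3168 - 88 s$ ($M{\left(s \right)} = \left(-79 + 9 \left(-1\right)\right) \left(-36 + s\right) = \left(-79 - 9\right) \left(-36 + s\right) = - 88 \left(-36 + s\right) = 3168 - 88 s$)
$\left(M{\left(40 \right)} - \left(-582 - 165\right)\right) + 44008 = \left(\left(3168 - 3520\right) - \left(-582 - 165\right)\right) + 44008 = \left(\left(3168 - 3520\right) - -747\right) + 44008 = \left(-352 + 747\right) + 44008 = 395 + 44008 = 44403$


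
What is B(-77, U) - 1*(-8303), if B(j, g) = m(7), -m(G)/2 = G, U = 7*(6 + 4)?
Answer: 8289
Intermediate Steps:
U = 70 (U = 7*10 = 70)
m(G) = -2*G
B(j, g) = -14 (B(j, g) = -2*7 = -14)
B(-77, U) - 1*(-8303) = -14 - 1*(-8303) = -14 + 8303 = 8289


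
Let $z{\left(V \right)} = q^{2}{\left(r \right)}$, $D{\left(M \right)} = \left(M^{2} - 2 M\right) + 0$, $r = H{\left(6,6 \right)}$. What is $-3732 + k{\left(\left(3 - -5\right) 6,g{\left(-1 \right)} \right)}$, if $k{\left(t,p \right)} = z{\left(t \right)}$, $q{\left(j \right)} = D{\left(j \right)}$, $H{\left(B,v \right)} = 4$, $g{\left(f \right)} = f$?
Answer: $-3668$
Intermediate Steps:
$r = 4$
$D{\left(M \right)} = M^{2} - 2 M$
$q{\left(j \right)} = j \left(-2 + j\right)$
$z{\left(V \right)} = 64$ ($z{\left(V \right)} = \left(4 \left(-2 + 4\right)\right)^{2} = \left(4 \cdot 2\right)^{2} = 8^{2} = 64$)
$k{\left(t,p \right)} = 64$
$-3732 + k{\left(\left(3 - -5\right) 6,g{\left(-1 \right)} \right)} = -3732 + 64 = -3668$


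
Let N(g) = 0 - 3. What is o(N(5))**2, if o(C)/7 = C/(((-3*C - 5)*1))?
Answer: 441/16 ≈ 27.563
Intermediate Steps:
N(g) = -3
o(C) = 7*C/(-5 - 3*C) (o(C) = 7*(C/(((-3*C - 5)*1))) = 7*(C/(((-5 - 3*C)*1))) = 7*(C/(-5 - 3*C)) = 7*C/(-5 - 3*C))
o(N(5))**2 = (-7*(-3)/(5 + 3*(-3)))**2 = (-7*(-3)/(5 - 9))**2 = (-7*(-3)/(-4))**2 = (-7*(-3)*(-1/4))**2 = (-21/4)**2 = 441/16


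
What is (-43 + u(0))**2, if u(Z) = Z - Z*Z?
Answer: 1849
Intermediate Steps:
u(Z) = Z - Z**2
(-43 + u(0))**2 = (-43 + 0*(1 - 1*0))**2 = (-43 + 0*(1 + 0))**2 = (-43 + 0*1)**2 = (-43 + 0)**2 = (-43)**2 = 1849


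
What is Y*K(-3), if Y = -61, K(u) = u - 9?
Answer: 732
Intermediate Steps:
K(u) = -9 + u
Y*K(-3) = -61*(-9 - 3) = -61*(-12) = 732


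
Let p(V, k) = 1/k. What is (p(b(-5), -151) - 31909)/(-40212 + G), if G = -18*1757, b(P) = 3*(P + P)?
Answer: 2409130/5423769 ≈ 0.44418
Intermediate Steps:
b(P) = 6*P (b(P) = 3*(2*P) = 6*P)
G = -31626
(p(b(-5), -151) - 31909)/(-40212 + G) = (1/(-151) - 31909)/(-40212 - 31626) = (-1/151 - 31909)/(-71838) = -4818260/151*(-1/71838) = 2409130/5423769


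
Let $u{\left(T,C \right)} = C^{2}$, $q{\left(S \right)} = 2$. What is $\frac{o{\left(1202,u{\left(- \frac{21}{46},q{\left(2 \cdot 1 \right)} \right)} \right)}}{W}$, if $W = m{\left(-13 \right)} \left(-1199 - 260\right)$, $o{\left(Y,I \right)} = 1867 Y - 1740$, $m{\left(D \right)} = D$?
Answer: $\frac{2242394}{18967} \approx 118.23$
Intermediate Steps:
$o{\left(Y,I \right)} = -1740 + 1867 Y$
$W = 18967$ ($W = - 13 \left(-1199 - 260\right) = \left(-13\right) \left(-1459\right) = 18967$)
$\frac{o{\left(1202,u{\left(- \frac{21}{46},q{\left(2 \cdot 1 \right)} \right)} \right)}}{W} = \frac{-1740 + 1867 \cdot 1202}{18967} = \left(-1740 + 2244134\right) \frac{1}{18967} = 2242394 \cdot \frac{1}{18967} = \frac{2242394}{18967}$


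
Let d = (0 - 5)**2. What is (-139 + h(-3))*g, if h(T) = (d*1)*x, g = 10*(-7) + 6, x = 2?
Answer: 5696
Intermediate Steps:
d = 25 (d = (-5)**2 = 25)
g = -64 (g = -70 + 6 = -64)
h(T) = 50 (h(T) = (25*1)*2 = 25*2 = 50)
(-139 + h(-3))*g = (-139 + 50)*(-64) = -89*(-64) = 5696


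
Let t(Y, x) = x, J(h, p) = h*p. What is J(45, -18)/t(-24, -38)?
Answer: 405/19 ≈ 21.316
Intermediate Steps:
J(45, -18)/t(-24, -38) = (45*(-18))/(-38) = -810*(-1/38) = 405/19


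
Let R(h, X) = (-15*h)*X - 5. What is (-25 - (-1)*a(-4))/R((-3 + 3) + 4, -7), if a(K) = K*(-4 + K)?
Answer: 7/415 ≈ 0.016867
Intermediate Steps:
R(h, X) = -5 - 15*X*h (R(h, X) = -15*X*h - 5 = -5 - 15*X*h)
(-25 - (-1)*a(-4))/R((-3 + 3) + 4, -7) = (-25 - (-1)*(-4*(-4 - 4)))/(-5 - 15*(-7)*((-3 + 3) + 4)) = (-25 - (-1)*(-4*(-8)))/(-5 - 15*(-7)*(0 + 4)) = (-25 - (-1)*32)/(-5 - 15*(-7)*4) = (-25 - 1*(-32))/(-5 + 420) = (-25 + 32)/415 = 7*(1/415) = 7/415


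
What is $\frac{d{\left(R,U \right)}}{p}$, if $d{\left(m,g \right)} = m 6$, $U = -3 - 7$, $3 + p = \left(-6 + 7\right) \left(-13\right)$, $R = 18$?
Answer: $- \frac{27}{4} \approx -6.75$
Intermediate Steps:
$p = -16$ ($p = -3 + \left(-6 + 7\right) \left(-13\right) = -3 + 1 \left(-13\right) = -3 - 13 = -16$)
$U = -10$
$d{\left(m,g \right)} = 6 m$
$\frac{d{\left(R,U \right)}}{p} = \frac{6 \cdot 18}{-16} = 108 \left(- \frac{1}{16}\right) = - \frac{27}{4}$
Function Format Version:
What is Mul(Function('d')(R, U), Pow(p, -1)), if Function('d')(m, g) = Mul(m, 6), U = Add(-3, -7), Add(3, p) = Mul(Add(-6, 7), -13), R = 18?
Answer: Rational(-27, 4) ≈ -6.7500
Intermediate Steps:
p = -16 (p = Add(-3, Mul(Add(-6, 7), -13)) = Add(-3, Mul(1, -13)) = Add(-3, -13) = -16)
U = -10
Function('d')(m, g) = Mul(6, m)
Mul(Function('d')(R, U), Pow(p, -1)) = Mul(Mul(6, 18), Pow(-16, -1)) = Mul(108, Rational(-1, 16)) = Rational(-27, 4)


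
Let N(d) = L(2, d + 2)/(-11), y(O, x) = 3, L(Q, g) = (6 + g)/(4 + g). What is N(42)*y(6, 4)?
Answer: -25/88 ≈ -0.28409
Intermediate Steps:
L(Q, g) = (6 + g)/(4 + g)
N(d) = -(8 + d)/(11*(6 + d)) (N(d) = ((6 + (d + 2))/(4 + (d + 2)))/(-11) = ((6 + (2 + d))/(4 + (2 + d)))*(-1/11) = ((8 + d)/(6 + d))*(-1/11) = -(8 + d)/(11*(6 + d)))
N(42)*y(6, 4) = ((-8 - 1*42)/(11*(6 + 42)))*3 = ((1/11)*(-8 - 42)/48)*3 = ((1/11)*(1/48)*(-50))*3 = -25/264*3 = -25/88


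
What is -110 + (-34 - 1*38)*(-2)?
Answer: 34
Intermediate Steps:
-110 + (-34 - 1*38)*(-2) = -110 + (-34 - 38)*(-2) = -110 - 72*(-2) = -110 + 144 = 34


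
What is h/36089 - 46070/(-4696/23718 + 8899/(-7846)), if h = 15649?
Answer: 154701626193145421/4473435416761 ≈ 34582.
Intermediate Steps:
h/36089 - 46070/(-4696/23718 + 8899/(-7846)) = 15649/36089 - 46070/(-4696/23718 + 8899/(-7846)) = 15649*(1/36089) - 46070/(-4696*1/23718 + 8899*(-1/7846)) = 15649/36089 - 46070/(-2348/11859 - 8899/7846) = 15649/36089 - 46070/(-123955649/93045714) = 15649/36089 - 46070*(-93045714/123955649) = 15649/36089 + 4286616043980/123955649 = 154701626193145421/4473435416761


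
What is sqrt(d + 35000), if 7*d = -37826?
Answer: sqrt(1450218)/7 ≈ 172.04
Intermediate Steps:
d = -37826/7 (d = (1/7)*(-37826) = -37826/7 ≈ -5403.7)
sqrt(d + 35000) = sqrt(-37826/7 + 35000) = sqrt(207174/7) = sqrt(1450218)/7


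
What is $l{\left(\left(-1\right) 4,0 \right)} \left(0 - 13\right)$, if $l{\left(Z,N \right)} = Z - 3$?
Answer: $91$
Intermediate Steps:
$l{\left(Z,N \right)} = -3 + Z$ ($l{\left(Z,N \right)} = Z - 3 = -3 + Z$)
$l{\left(\left(-1\right) 4,0 \right)} \left(0 - 13\right) = \left(-3 - 4\right) \left(0 - 13\right) = \left(-3 - 4\right) \left(-13\right) = \left(-7\right) \left(-13\right) = 91$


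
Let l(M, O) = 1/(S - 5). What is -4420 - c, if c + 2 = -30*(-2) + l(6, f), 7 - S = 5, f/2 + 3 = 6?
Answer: -13433/3 ≈ -4477.7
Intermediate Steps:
f = 6 (f = -6 + 2*6 = -6 + 12 = 6)
S = 2 (S = 7 - 1*5 = 7 - 5 = 2)
l(M, O) = -1/3 (l(M, O) = 1/(2 - 5) = 1/(-3) = -1/3)
c = 173/3 (c = -2 + (-30*(-2) - 1/3) = -2 + (60 - 1/3) = -2 + 179/3 = 173/3 ≈ 57.667)
-4420 - c = -4420 - 1*173/3 = -4420 - 173/3 = -13433/3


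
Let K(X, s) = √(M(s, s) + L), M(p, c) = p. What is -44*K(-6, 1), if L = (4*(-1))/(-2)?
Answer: -44*√3 ≈ -76.210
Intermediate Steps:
L = 2 (L = -4*(-½) = 2)
K(X, s) = √(2 + s) (K(X, s) = √(s + 2) = √(2 + s))
-44*K(-6, 1) = -44*√(2 + 1) = -44*√3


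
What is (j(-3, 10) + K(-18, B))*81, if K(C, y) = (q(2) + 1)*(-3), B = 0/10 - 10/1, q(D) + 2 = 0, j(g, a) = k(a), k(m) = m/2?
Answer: 648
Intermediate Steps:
k(m) = m/2 (k(m) = m*(1/2) = m/2)
j(g, a) = a/2
q(D) = -2 (q(D) = -2 + 0 = -2)
B = -10 (B = 0*(1/10) - 10*1 = 0 - 10 = -10)
K(C, y) = 3 (K(C, y) = (-2 + 1)*(-3) = -1*(-3) = 3)
(j(-3, 10) + K(-18, B))*81 = ((1/2)*10 + 3)*81 = (5 + 3)*81 = 8*81 = 648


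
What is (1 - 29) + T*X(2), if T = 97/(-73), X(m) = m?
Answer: -2238/73 ≈ -30.658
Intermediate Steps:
T = -97/73 (T = 97*(-1/73) = -97/73 ≈ -1.3288)
(1 - 29) + T*X(2) = (1 - 29) - 97/73*2 = -28 - 194/73 = -2238/73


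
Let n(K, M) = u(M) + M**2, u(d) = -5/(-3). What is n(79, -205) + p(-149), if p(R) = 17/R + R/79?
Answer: 1484017048/35313 ≈ 42025.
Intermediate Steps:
u(d) = 5/3 (u(d) = -5*(-1/3) = 5/3)
n(K, M) = 5/3 + M**2
p(R) = 17/R + R/79 (p(R) = 17/R + R*(1/79) = 17/R + R/79)
n(79, -205) + p(-149) = (5/3 + (-205)**2) + (17/(-149) + (1/79)*(-149)) = (5/3 + 42025) + (17*(-1/149) - 149/79) = 126080/3 + (-17/149 - 149/79) = 126080/3 - 23544/11771 = 1484017048/35313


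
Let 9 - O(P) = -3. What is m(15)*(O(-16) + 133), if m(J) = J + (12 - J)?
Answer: 1740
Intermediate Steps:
m(J) = 12
O(P) = 12 (O(P) = 9 - 1*(-3) = 9 + 3 = 12)
m(15)*(O(-16) + 133) = 12*(12 + 133) = 12*145 = 1740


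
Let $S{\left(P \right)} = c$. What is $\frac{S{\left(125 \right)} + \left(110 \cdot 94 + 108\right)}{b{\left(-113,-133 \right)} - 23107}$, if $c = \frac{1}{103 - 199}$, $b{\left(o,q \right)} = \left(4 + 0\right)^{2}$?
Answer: $- \frac{1003007}{2216736} \approx -0.45247$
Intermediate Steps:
$b{\left(o,q \right)} = 16$ ($b{\left(o,q \right)} = 4^{2} = 16$)
$c = - \frac{1}{96}$ ($c = \frac{1}{-96} = - \frac{1}{96} \approx -0.010417$)
$S{\left(P \right)} = - \frac{1}{96}$
$\frac{S{\left(125 \right)} + \left(110 \cdot 94 + 108\right)}{b{\left(-113,-133 \right)} - 23107} = \frac{- \frac{1}{96} + \left(110 \cdot 94 + 108\right)}{16 - 23107} = \frac{- \frac{1}{96} + \left(10340 + 108\right)}{-23091} = \left(- \frac{1}{96} + 10448\right) \left(- \frac{1}{23091}\right) = \frac{1003007}{96} \left(- \frac{1}{23091}\right) = - \frac{1003007}{2216736}$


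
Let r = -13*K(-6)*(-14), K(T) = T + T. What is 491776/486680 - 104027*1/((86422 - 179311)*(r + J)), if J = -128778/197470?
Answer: 8608721122585999/8523838004652945 ≈ 1.0100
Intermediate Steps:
K(T) = 2*T
J = -4953/7595 (J = -128778/197470 = -1*4953/7595 = -4953/7595 ≈ -0.65214)
r = -2184 (r = -26*(-6)*(-14) = -13*(-12)*(-14) = 156*(-14) = -2184)
491776/486680 - 104027*1/((86422 - 179311)*(r + J)) = 491776/486680 - 104027*1/((-2184 - 4953/7595)*(86422 - 179311)) = 491776*(1/486680) - 104027/((-92889*(-16592433/7595))) = 61472/60835 - 104027/1541254508937/7595 = 61472/60835 - 104027*7595/1541254508937 = 61472/60835 - 71825915/140114046267 = 8608721122585999/8523838004652945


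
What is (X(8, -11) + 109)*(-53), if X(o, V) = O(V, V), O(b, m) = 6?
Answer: -6095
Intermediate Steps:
X(o, V) = 6
(X(8, -11) + 109)*(-53) = (6 + 109)*(-53) = 115*(-53) = -6095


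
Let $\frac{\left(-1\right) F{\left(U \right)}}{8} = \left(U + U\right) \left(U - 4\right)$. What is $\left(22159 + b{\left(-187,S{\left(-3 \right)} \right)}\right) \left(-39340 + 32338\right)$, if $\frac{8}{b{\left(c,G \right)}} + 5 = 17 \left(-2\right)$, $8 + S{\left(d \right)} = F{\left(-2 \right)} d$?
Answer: $- \frac{2017026462}{13} \approx -1.5516 \cdot 10^{8}$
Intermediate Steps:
$F{\left(U \right)} = - 16 U \left(-4 + U\right)$ ($F{\left(U \right)} = - 8 \left(U + U\right) \left(U - 4\right) = - 8 \cdot 2 U \left(-4 + U\right) = - 16 U \left(-4 + U\right)$)
$S{\left(d \right)} = -8 - 192 d$ ($S{\left(d \right)} = -8 + 16 \left(-2\right) \left(4 - -2\right) d = -8 + 16 \left(-2\right) \left(4 + 2\right) d = -8 + 16 \left(-2\right) 6 d = -8 - 192 d$)
$b{\left(c,G \right)} = - \frac{8}{39}$ ($b{\left(c,G \right)} = \frac{8}{-5 + 17 \left(-2\right)} = \frac{8}{-5 - 34} = \frac{8}{-39} = 8 \left(- \frac{1}{39}\right) = - \frac{8}{39}$)
$\left(22159 + b{\left(-187,S{\left(-3 \right)} \right)}\right) \left(-39340 + 32338\right) = \left(22159 - \frac{8}{39}\right) \left(-39340 + 32338\right) = \frac{864193}{39} \left(-7002\right) = - \frac{2017026462}{13}$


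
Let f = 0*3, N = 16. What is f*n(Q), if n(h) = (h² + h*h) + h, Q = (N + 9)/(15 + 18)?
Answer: 0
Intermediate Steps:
Q = 25/33 (Q = (16 + 9)/(15 + 18) = 25/33 ≈ 0.75758)
n(h) = h + 2*h² (n(h) = (h² + h²) + h = 2*h² + h = h + 2*h²)
f = 0
f*n(Q) = 0*(25*(1 + 2*(25/33))/33) = 0*(25*(1 + 50/33)/33) = 0*((25/33)*(83/33)) = 0*(2075/1089) = 0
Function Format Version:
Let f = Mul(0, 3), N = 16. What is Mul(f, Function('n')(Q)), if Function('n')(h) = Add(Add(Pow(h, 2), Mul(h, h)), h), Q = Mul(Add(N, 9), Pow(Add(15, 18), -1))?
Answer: 0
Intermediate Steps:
Q = Rational(25, 33) (Q = Mul(Add(16, 9), Pow(Add(15, 18), -1)) = Mul(25, Pow(33, -1)) = Mul(25, Rational(1, 33)) = Rational(25, 33) ≈ 0.75758)
Function('n')(h) = Add(h, Mul(2, Pow(h, 2))) (Function('n')(h) = Add(Add(Pow(h, 2), Pow(h, 2)), h) = Add(Mul(2, Pow(h, 2)), h) = Add(h, Mul(2, Pow(h, 2))))
f = 0
Mul(f, Function('n')(Q)) = Mul(0, Mul(Rational(25, 33), Add(1, Mul(2, Rational(25, 33))))) = Mul(0, Mul(Rational(25, 33), Add(1, Rational(50, 33)))) = Mul(0, Mul(Rational(25, 33), Rational(83, 33))) = Mul(0, Rational(2075, 1089)) = 0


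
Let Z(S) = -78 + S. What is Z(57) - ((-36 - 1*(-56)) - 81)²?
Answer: -3742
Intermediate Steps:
Z(57) - ((-36 - 1*(-56)) - 81)² = (-78 + 57) - ((-36 - 1*(-56)) - 81)² = -21 - ((-36 + 56) - 81)² = -21 - (20 - 81)² = -21 - 1*(-61)² = -21 - 1*3721 = -21 - 3721 = -3742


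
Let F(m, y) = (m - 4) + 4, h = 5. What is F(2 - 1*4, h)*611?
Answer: -1222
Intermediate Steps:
F(m, y) = m (F(m, y) = (-4 + m) + 4 = m)
F(2 - 1*4, h)*611 = (2 - 1*4)*611 = (2 - 4)*611 = -2*611 = -1222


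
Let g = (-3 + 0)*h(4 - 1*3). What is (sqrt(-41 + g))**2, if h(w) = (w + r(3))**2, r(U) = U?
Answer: -89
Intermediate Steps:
h(w) = (3 + w)**2 (h(w) = (w + 3)**2 = (3 + w)**2)
g = -48 (g = (-3 + 0)*(3 + (4 - 1*3))**2 = -3*(3 + (4 - 3))**2 = -3*(3 + 1)**2 = -3*4**2 = -3*16 = -48)
(sqrt(-41 + g))**2 = (sqrt(-41 - 48))**2 = (sqrt(-89))**2 = (I*sqrt(89))**2 = -89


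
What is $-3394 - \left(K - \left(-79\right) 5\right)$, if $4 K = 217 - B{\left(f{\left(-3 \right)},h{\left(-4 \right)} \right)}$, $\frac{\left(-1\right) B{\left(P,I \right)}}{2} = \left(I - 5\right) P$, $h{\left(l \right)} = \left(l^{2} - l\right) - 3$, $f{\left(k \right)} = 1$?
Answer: $- \frac{15397}{4} \approx -3849.3$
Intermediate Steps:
$h{\left(l \right)} = -3 + l^{2} - l$
$B{\left(P,I \right)} = - 2 P \left(-5 + I\right)$ ($B{\left(P,I \right)} = - 2 \left(I - 5\right) P = - 2 \left(-5 + I\right) P = - 2 P \left(-5 + I\right)$)
$K = \frac{241}{4}$ ($K = \frac{217 - 2 \cdot 1 \left(5 - \left(-3 + \left(-4\right)^{2} - -4\right)\right)}{4} = \frac{217 - 2 \cdot 1 \left(5 - \left(-3 + 16 + 4\right)\right)}{4} = \frac{217 - 2 \cdot 1 \left(5 - 17\right)}{4} = \frac{217 - 2 \cdot 1 \left(-12\right)}{4} = \frac{217 - -24}{4} = \frac{217 + 24}{4} = \frac{1}{4} \cdot 241 = \frac{241}{4} \approx 60.25$)
$-3394 - \left(K - \left(-79\right) 5\right) = -3394 - \left(\frac{241}{4} - \left(-79\right) 5\right) = -3394 - \left(\frac{241}{4} - -395\right) = -3394 - \left(\frac{241}{4} + 395\right) = -3394 - \frac{1821}{4} = - \frac{15397}{4}$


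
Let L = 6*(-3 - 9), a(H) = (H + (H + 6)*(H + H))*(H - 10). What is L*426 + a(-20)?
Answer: -46872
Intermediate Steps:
a(H) = (-10 + H)*(H + 2*H*(6 + H)) (a(H) = (H + (6 + H)*(2*H))*(-10 + H) = (H + 2*H*(6 + H))*(-10 + H) = (-10 + H)*(H + 2*H*(6 + H)))
L = -72 (L = 6*(-12) = -72)
L*426 + a(-20) = -72*426 - 20*(-130 - 7*(-20) + 2*(-20)²) = -30672 - 20*(-130 + 140 + 2*400) = -30672 - 20*(-130 + 140 + 800) = -30672 - 20*810 = -30672 - 16200 = -46872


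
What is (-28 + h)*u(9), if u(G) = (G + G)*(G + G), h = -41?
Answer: -22356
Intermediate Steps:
u(G) = 4*G**2 (u(G) = (2*G)*(2*G) = 4*G**2)
(-28 + h)*u(9) = (-28 - 41)*(4*9**2) = -276*81 = -69*324 = -22356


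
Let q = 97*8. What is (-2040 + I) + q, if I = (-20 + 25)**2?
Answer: -1239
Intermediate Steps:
q = 776
I = 25 (I = 5**2 = 25)
(-2040 + I) + q = (-2040 + 25) + 776 = -2015 + 776 = -1239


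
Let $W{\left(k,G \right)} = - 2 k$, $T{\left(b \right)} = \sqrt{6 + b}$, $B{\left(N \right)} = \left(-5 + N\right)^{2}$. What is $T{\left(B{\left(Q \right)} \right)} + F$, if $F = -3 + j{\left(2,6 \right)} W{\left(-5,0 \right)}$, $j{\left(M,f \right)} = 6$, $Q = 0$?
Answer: $57 + \sqrt{31} \approx 62.568$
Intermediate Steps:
$F = 57$ ($F = -3 + 6 \left(\left(-2\right) \left(-5\right)\right) = -3 + 6 \cdot 10 = -3 + 60 = 57$)
$T{\left(B{\left(Q \right)} \right)} + F = \sqrt{6 + \left(-5 + 0\right)^{2}} + 57 = \sqrt{6 + \left(-5\right)^{2}} + 57 = \sqrt{6 + 25} + 57 = \sqrt{31} + 57 = 57 + \sqrt{31}$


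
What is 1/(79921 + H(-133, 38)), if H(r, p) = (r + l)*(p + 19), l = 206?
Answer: 1/84082 ≈ 1.1893e-5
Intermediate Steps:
H(r, p) = (19 + p)*(206 + r) (H(r, p) = (r + 206)*(p + 19) = (206 + r)*(19 + p) = (19 + p)*(206 + r))
1/(79921 + H(-133, 38)) = 1/(79921 + (3914 + 19*(-133) + 206*38 + 38*(-133))) = 1/(79921 + (3914 - 2527 + 7828 - 5054)) = 1/(79921 + 4161) = 1/84082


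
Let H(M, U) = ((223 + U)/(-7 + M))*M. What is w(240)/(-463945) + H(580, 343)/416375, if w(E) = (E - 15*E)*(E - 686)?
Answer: -14295137971816/4427573277675 ≈ -3.2287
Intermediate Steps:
w(E) = -14*E*(-686 + E) (w(E) = (-14*E)*(-686 + E) = -14*E*(-686 + E))
H(M, U) = M*(223 + U)/(-7 + M) (H(M, U) = ((223 + U)/(-7 + M))*M = M*(223 + U)/(-7 + M))
w(240)/(-463945) + H(580, 343)/416375 = (14*240*(686 - 1*240))/(-463945) + (580*(223 + 343)/(-7 + 580))/416375 = (14*240*(686 - 240))*(-1/463945) + (580*566/573)*(1/416375) = (14*240*446)*(-1/463945) + (580*(1/573)*566)*(1/416375) = 1498560*(-1/463945) + (328280/573)*(1/416375) = -299712/92789 + 65656/47716575 = -14295137971816/4427573277675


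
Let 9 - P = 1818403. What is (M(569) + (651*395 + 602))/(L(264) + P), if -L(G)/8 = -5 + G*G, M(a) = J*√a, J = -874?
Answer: -257747/2375922 + 437*√569/1187961 ≈ -0.099708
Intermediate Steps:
P = -1818394 (P = 9 - 1*1818403 = 9 - 1818403 = -1818394)
M(a) = -874*√a
L(G) = 40 - 8*G² (L(G) = -8*(-5 + G*G) = -8*(-5 + G²) = 40 - 8*G²)
(M(569) + (651*395 + 602))/(L(264) + P) = (-874*√569 + (651*395 + 602))/((40 - 8*264²) - 1818394) = (-874*√569 + (257145 + 602))/((40 - 8*69696) - 1818394) = (-874*√569 + 257747)/((40 - 557568) - 1818394) = (257747 - 874*√569)/(-557528 - 1818394) = (257747 - 874*√569)/(-2375922) = (257747 - 874*√569)*(-1/2375922) = -257747/2375922 + 437*√569/1187961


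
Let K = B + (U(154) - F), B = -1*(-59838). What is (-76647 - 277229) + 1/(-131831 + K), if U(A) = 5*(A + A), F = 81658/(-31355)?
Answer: -781702231061887/2208972157 ≈ -3.5388e+5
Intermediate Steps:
F = -81658/31355 (F = 81658*(-1/31355) = -81658/31355 ≈ -2.6043)
B = 59838
U(A) = 10*A (U(A) = 5*(2*A) = 10*A)
K = 1924588848/31355 (K = 59838 + (10*154 - 1*(-81658/31355)) = 59838 + (1540 + 81658/31355) = 59838 + 48368358/31355 = 1924588848/31355 ≈ 61381.)
(-76647 - 277229) + 1/(-131831 + K) = (-76647 - 277229) + 1/(-131831 + 1924588848/31355) = -353876 + 1/(-2208972157/31355) = -353876 - 31355/2208972157 = -781702231061887/2208972157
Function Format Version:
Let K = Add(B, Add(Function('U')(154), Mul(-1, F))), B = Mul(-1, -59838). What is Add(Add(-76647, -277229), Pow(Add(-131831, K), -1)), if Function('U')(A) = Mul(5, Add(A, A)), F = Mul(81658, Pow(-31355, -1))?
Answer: Rational(-781702231061887, 2208972157) ≈ -3.5388e+5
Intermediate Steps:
F = Rational(-81658, 31355) (F = Mul(81658, Rational(-1, 31355)) = Rational(-81658, 31355) ≈ -2.6043)
B = 59838
Function('U')(A) = Mul(10, A) (Function('U')(A) = Mul(5, Mul(2, A)) = Mul(10, A))
K = Rational(1924588848, 31355) (K = Add(59838, Add(Mul(10, 154), Mul(-1, Rational(-81658, 31355)))) = Add(59838, Add(1540, Rational(81658, 31355))) = Add(59838, Rational(48368358, 31355)) = Rational(1924588848, 31355) ≈ 61381.)
Add(Add(-76647, -277229), Pow(Add(-131831, K), -1)) = Add(Add(-76647, -277229), Pow(Add(-131831, Rational(1924588848, 31355)), -1)) = Add(-353876, Pow(Rational(-2208972157, 31355), -1)) = Add(-353876, Rational(-31355, 2208972157)) = Rational(-781702231061887, 2208972157)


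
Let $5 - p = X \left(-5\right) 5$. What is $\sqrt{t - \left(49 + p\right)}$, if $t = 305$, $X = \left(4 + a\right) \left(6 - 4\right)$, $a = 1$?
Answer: $1$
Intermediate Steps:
$X = 10$ ($X = \left(4 + 1\right) \left(6 - 4\right) = 5 \cdot 2 = 10$)
$p = 255$ ($p = 5 - 10 \left(-5\right) 5 = 5 - \left(-50\right) 5 = 5 - -250 = 5 + 250 = 255$)
$\sqrt{t - \left(49 + p\right)} = \sqrt{305 + \left(\left(\left(28 - 81\right) + 4\right) - 255\right)} = \sqrt{305 + \left(\left(-53 + 4\right) - 255\right)} = \sqrt{305 - 304} = \sqrt{1} = 1$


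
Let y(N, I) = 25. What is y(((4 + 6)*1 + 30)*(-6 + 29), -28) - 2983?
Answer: -2958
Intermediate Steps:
y(((4 + 6)*1 + 30)*(-6 + 29), -28) - 2983 = 25 - 2983 = -2958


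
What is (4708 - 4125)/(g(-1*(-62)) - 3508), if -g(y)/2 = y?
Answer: -583/3632 ≈ -0.16052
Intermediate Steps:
g(y) = -2*y
(4708 - 4125)/(g(-1*(-62)) - 3508) = (4708 - 4125)/(-(-2)*(-62) - 3508) = 583/(-2*62 - 3508) = 583/(-124 - 3508) = 583/(-3632) = 583*(-1/3632) = -583/3632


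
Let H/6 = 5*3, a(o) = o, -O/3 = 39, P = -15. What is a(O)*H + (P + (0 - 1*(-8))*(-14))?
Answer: -10657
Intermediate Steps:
O = -117 (O = -3*39 = -117)
H = 90 (H = 6*(5*3) = 6*15 = 90)
a(O)*H + (P + (0 - 1*(-8))*(-14)) = -117*90 + (-15 + (0 - 1*(-8))*(-14)) = -10530 + (-15 + (0 + 8)*(-14)) = -10530 + (-15 + 8*(-14)) = -10530 + (-15 - 112) = -10530 - 127 = -10657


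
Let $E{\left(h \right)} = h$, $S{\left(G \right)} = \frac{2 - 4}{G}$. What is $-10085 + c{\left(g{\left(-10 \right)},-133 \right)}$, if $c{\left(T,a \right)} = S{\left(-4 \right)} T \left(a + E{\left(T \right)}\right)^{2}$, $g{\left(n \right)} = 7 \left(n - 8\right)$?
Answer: $-4236188$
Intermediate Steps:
$S{\left(G \right)} = - \frac{2}{G}$ ($S{\left(G \right)} = \frac{2 - 4}{G} = - \frac{2}{G}$)
$g{\left(n \right)} = -56 + 7 n$ ($g{\left(n \right)} = 7 \left(-8 + n\right) = -56 + 7 n$)
$c{\left(T,a \right)} = \frac{T \left(T + a\right)^{2}}{2}$ ($c{\left(T,a \right)} = - \frac{2}{-4} T \left(a + T\right)^{2} = \left(-2\right) \left(- \frac{1}{4}\right) T \left(T + a\right)^{2} = \frac{T}{2} \left(T + a\right)^{2} = \frac{T \left(T + a\right)^{2}}{2}$)
$-10085 + c{\left(g{\left(-10 \right)},-133 \right)} = -10085 + \frac{\left(-56 + 7 \left(-10\right)\right) \left(\left(-56 + 7 \left(-10\right)\right) - 133\right)^{2}}{2} = -10085 + \frac{\left(-56 - 70\right) \left(\left(-56 - 70\right) - 133\right)^{2}}{2} = -10085 + \frac{1}{2} \left(-126\right) \left(-126 - 133\right)^{2} = -10085 + \frac{1}{2} \left(-126\right) \left(-259\right)^{2} = -10085 + \frac{1}{2} \left(-126\right) 67081 = -10085 - 4226103 = -4236188$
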